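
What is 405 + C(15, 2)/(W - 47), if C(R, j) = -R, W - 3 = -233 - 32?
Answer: 41720/103 ≈ 405.05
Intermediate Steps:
W = -262 (W = 3 + (-233 - 32) = 3 - 265 = -262)
405 + C(15, 2)/(W - 47) = 405 + (-1*15)/(-262 - 47) = 405 - 15/(-309) = 405 - 15*(-1/309) = 405 + 5/103 = 41720/103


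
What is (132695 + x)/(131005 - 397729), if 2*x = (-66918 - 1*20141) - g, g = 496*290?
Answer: -11497/177816 ≈ -0.064657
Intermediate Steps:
g = 143840
x = -230899/2 (x = ((-66918 - 1*20141) - 1*143840)/2 = ((-66918 - 20141) - 143840)/2 = (-87059 - 143840)/2 = (½)*(-230899) = -230899/2 ≈ -1.1545e+5)
(132695 + x)/(131005 - 397729) = (132695 - 230899/2)/(131005 - 397729) = (34491/2)/(-266724) = (34491/2)*(-1/266724) = -11497/177816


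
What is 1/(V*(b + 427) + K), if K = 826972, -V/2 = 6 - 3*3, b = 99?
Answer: 1/830128 ≈ 1.2046e-6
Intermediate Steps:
V = 6 (V = -2*(6 - 3*3) = -2*(6 - 9) = -2*(-3) = 6)
1/(V*(b + 427) + K) = 1/(6*(99 + 427) + 826972) = 1/(6*526 + 826972) = 1/(3156 + 826972) = 1/830128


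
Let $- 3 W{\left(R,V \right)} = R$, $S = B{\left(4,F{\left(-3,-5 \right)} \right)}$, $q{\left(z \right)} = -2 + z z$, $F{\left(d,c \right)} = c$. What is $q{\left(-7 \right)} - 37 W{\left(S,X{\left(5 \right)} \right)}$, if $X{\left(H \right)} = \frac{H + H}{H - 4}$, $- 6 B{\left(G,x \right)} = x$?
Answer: $\frac{1031}{18} \approx 57.278$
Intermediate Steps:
$B{\left(G,x \right)} = - \frac{x}{6}$
$X{\left(H \right)} = \frac{2 H}{-4 + H}$
$q{\left(z \right)} = -2 + z^{2}$
$S = \frac{5}{6}$ ($S = \left(- \frac{1}{6}\right) \left(-5\right) = \frac{5}{6} \approx 0.83333$)
$W{\left(R,V \right)} = - \frac{R}{3}$
$q{\left(-7 \right)} - 37 W{\left(S,X{\left(5 \right)} \right)} = \left(-2 + \left(-7\right)^{2}\right) - 37 \left(\left(- \frac{1}{3}\right) \frac{5}{6}\right) = \left(-2 + 49\right) - - \frac{185}{18} = 47 + \frac{185}{18} = \frac{1031}{18}$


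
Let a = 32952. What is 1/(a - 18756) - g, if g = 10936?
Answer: -155247455/14196 ≈ -10936.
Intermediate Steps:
1/(a - 18756) - g = 1/(32952 - 18756) - 1*10936 = 1/14196 - 10936 = -155247455/14196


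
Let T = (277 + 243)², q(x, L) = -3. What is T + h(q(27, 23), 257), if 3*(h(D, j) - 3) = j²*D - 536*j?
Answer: 475310/3 ≈ 1.5844e+5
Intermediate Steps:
h(D, j) = 3 - 536*j/3 + D*j²/3 (h(D, j) = 3 + (j²*D - 536*j)/3 = 3 + (D*j² - 536*j)/3 = 3 + (-536*j + D*j²)/3 = 3 + (-536*j/3 + D*j²/3) = 3 - 536*j/3 + D*j²/3)
T = 270400 (T = 520² = 270400)
T + h(q(27, 23), 257) = 270400 + (3 - 536/3*257 + (⅓)*(-3)*257²) = 270400 + (3 - 137752/3 + (⅓)*(-3)*66049) = 270400 + (3 - 137752/3 - 66049) = 270400 - 335890/3 = 475310/3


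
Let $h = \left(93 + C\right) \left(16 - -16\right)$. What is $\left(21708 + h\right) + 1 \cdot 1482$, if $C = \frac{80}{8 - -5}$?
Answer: $\frac{342718}{13} \approx 26363.0$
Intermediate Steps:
$C = \frac{80}{13}$ ($C = \frac{80}{8 + 5} = \frac{80}{13} \approx 6.1538$)
$h = \frac{41248}{13}$ ($h = \left(93 + \frac{80}{13}\right) \left(16 - -16\right) = \frac{1289 \left(16 + 16\right)}{13} = \frac{1289}{13} \cdot 32 = \frac{41248}{13} \approx 3172.9$)
$\left(21708 + h\right) + 1 \cdot 1482 = \left(21708 + \frac{41248}{13}\right) + 1 \cdot 1482 = \frac{323452}{13} + 1482 = \frac{342718}{13}$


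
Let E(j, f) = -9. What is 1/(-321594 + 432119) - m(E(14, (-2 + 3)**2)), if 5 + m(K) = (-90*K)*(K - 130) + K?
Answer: 12445557101/110525 ≈ 1.1260e+5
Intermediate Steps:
m(K) = -5 + K - 90*K*(-130 + K) (m(K) = -5 + ((-90*K)*(K - 130) + K) = -5 + ((-90*K)*(-130 + K) + K) = -5 + (-90*K*(-130 + K) + K) = -5 + (K - 90*K*(-130 + K)) = -5 + K - 90*K*(-130 + K))
1/(-321594 + 432119) - m(E(14, (-2 + 3)**2)) = 1/(-321594 + 432119) - (-5 - 90*(-9)**2 + 11701*(-9)) = 1/110525 - (-5 - 90*81 - 105309) = 1/110525 - (-5 - 7290 - 105309) = 1/110525 - 1*(-112604) = 1/110525 + 112604 = 12445557101/110525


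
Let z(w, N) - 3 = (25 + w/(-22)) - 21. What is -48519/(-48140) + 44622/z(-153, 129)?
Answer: 47273163093/14778980 ≈ 3198.7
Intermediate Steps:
z(w, N) = 7 - w/22 (z(w, N) = 3 + ((25 + w/(-22)) - 21) = 3 + ((25 + w*(-1/22)) - 21) = 3 + ((25 - w/22) - 21) = 3 + (4 - w/22) = 7 - w/22)
-48519/(-48140) + 44622/z(-153, 129) = -48519/(-48140) + 44622/(7 - 1/22*(-153)) = -48519*(-1/48140) + 44622/(7 + 153/22) = 48519/48140 + 44622/(307/22) = 48519/48140 + 44622*(22/307) = 48519/48140 + 981684/307 = 47273163093/14778980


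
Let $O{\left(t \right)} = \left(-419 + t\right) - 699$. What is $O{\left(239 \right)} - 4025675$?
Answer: $-4026554$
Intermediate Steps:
$O{\left(t \right)} = -1118 + t$
$O{\left(239 \right)} - 4025675 = \left(-1118 + 239\right) - 4025675 = -879 - 4025675 = -4026554$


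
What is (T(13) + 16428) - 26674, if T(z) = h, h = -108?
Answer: -10354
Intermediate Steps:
T(z) = -108
(T(13) + 16428) - 26674 = (-108 + 16428) - 26674 = 16320 - 26674 = -10354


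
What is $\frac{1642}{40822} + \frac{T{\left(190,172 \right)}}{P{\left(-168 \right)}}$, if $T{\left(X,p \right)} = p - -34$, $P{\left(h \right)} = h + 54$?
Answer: $- \frac{2055536}{1163427} \approx -1.7668$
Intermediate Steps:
$P{\left(h \right)} = 54 + h$
$T{\left(X,p \right)} = 34 + p$ ($T{\left(X,p \right)} = p + 34 = 34 + p$)
$\frac{1642}{40822} + \frac{T{\left(190,172 \right)}}{P{\left(-168 \right)}} = \frac{1642}{40822} + \frac{34 + 172}{54 - 168} = 1642 \cdot \frac{1}{40822} + \frac{206}{-114} = \frac{821}{20411} + 206 \left(- \frac{1}{114}\right) = \frac{821}{20411} - \frac{103}{57} = - \frac{2055536}{1163427}$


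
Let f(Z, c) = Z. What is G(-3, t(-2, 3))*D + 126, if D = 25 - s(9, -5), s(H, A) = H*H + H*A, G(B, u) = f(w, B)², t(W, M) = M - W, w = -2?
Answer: 82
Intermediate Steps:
G(B, u) = 4 (G(B, u) = (-2)² = 4)
s(H, A) = H² + A*H
D = -11 (D = 25 - 9*(-5 + 9) = 25 - 9*4 = 25 - 1*36 = 25 - 36 = -11)
G(-3, t(-2, 3))*D + 126 = 4*(-11) + 126 = -44 + 126 = 82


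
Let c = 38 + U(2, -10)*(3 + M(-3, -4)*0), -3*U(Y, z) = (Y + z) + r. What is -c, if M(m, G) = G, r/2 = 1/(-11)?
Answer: -508/11 ≈ -46.182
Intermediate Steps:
r = -2/11 (r = 2/(-11) = 2*(-1/11) = -2/11 ≈ -0.18182)
U(Y, z) = 2/33 - Y/3 - z/3 (U(Y, z) = -((Y + z) - 2/11)/3 = -(-2/11 + Y + z)/3 = 2/33 - Y/3 - z/3)
c = 508/11 (c = 38 + (2/33 - 1/3*2 - 1/3*(-10))*(3 - 4*0) = 38 + (2/33 - 2/3 + 10/3)*(3 + 0) = 38 + (30/11)*3 = 38 + 90/11 = 508/11 ≈ 46.182)
-c = -1*508/11 = -508/11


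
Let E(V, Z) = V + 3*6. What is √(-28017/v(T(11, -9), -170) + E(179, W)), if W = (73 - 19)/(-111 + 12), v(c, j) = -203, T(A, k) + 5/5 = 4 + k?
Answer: 2*√3451406/203 ≈ 18.303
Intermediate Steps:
T(A, k) = 3 + k (T(A, k) = -1 + (4 + k) = 3 + k)
W = -6/11 (W = 54/(-99) = 54*(-1/99) = -6/11 ≈ -0.54545)
E(V, Z) = 18 + V (E(V, Z) = V + 18 = 18 + V)
√(-28017/v(T(11, -9), -170) + E(179, W)) = √(-28017/(-203) + (18 + 179)) = √(-28017*(-1/203) + 197) = √(28017/203 + 197) = √(68008/203) = 2*√3451406/203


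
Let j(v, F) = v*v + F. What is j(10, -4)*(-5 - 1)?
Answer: -576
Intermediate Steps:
j(v, F) = F + v² (j(v, F) = v² + F = F + v²)
j(10, -4)*(-5 - 1) = (-4 + 10²)*(-5 - 1) = (-4 + 100)*(-6) = 96*(-6) = -576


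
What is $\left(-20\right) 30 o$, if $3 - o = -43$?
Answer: $-27600$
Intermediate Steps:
$o = 46$ ($o = 3 - -43 = 3 + 43 = 46$)
$\left(-20\right) 30 o = \left(-20\right) 30 \cdot 46 = \left(-600\right) 46 = -27600$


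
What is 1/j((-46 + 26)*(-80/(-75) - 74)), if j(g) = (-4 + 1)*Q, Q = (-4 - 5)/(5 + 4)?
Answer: ⅓ ≈ 0.33333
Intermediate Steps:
Q = -1 (Q = -9/9 = -9*⅑ = -1)
j(g) = 3 (j(g) = (-4 + 1)*(-1) = -3*(-1) = 3)
1/j((-46 + 26)*(-80/(-75) - 74)) = 1/3 = ⅓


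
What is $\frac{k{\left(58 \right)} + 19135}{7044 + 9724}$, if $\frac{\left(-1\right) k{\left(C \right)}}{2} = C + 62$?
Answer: $\frac{18895}{16768} \approx 1.1268$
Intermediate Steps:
$k{\left(C \right)} = -124 - 2 C$ ($k{\left(C \right)} = - 2 \left(C + 62\right) = - 2 \left(62 + C\right) = -124 - 2 C$)
$\frac{k{\left(58 \right)} + 19135}{7044 + 9724} = \frac{\left(-124 - 116\right) + 19135}{7044 + 9724} = \frac{\left(-124 - 116\right) + 19135}{16768} = \left(-240 + 19135\right) \frac{1}{16768} = 18895 \cdot \frac{1}{16768} = \frac{18895}{16768}$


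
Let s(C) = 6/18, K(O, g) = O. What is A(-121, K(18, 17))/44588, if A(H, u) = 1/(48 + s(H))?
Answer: 3/6465260 ≈ 4.6402e-7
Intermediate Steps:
s(C) = ⅓ (s(C) = 6*(1/18) = ⅓)
A(H, u) = 3/145 (A(H, u) = 1/(48 + ⅓) = 1/(145/3) = 3/145)
A(-121, K(18, 17))/44588 = (3/145)/44588 = (3/145)*(1/44588) = 3/6465260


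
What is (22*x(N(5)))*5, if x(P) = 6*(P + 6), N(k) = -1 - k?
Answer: 0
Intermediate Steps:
x(P) = 36 + 6*P (x(P) = 6*(6 + P) = 36 + 6*P)
(22*x(N(5)))*5 = (22*(36 + 6*(-1 - 1*5)))*5 = (22*(36 + 6*(-1 - 5)))*5 = (22*(36 + 6*(-6)))*5 = (22*(36 - 36))*5 = (22*0)*5 = 0*5 = 0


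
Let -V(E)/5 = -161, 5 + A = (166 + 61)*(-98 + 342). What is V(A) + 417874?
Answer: 418679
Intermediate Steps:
A = 55383 (A = -5 + (166 + 61)*(-98 + 342) = -5 + 227*244 = -5 + 55388 = 55383)
V(E) = 805 (V(E) = -5*(-161) = 805)
V(A) + 417874 = 805 + 417874 = 418679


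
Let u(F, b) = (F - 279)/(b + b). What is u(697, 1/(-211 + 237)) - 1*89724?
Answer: -84290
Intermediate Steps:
u(F, b) = (-279 + F)/(2*b) (u(F, b) = (-279 + F)/((2*b)) = (-279 + F)*(1/(2*b)) = (-279 + F)/(2*b))
u(697, 1/(-211 + 237)) - 1*89724 = (-279 + 697)/(2*(1/(-211 + 237))) - 1*89724 = (½)*418/1/26 - 89724 = (½)*418/(1/26) - 89724 = (½)*26*418 - 89724 = 5434 - 89724 = -84290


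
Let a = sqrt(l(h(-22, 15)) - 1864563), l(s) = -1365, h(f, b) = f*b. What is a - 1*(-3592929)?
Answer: 3592929 + 2*I*sqrt(466482) ≈ 3.5929e+6 + 1366.0*I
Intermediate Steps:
h(f, b) = b*f
a = 2*I*sqrt(466482) (a = sqrt(-1365 - 1864563) = sqrt(-1865928) = 2*I*sqrt(466482) ≈ 1366.0*I)
a - 1*(-3592929) = 2*I*sqrt(466482) - 1*(-3592929) = 2*I*sqrt(466482) + 3592929 = 3592929 + 2*I*sqrt(466482)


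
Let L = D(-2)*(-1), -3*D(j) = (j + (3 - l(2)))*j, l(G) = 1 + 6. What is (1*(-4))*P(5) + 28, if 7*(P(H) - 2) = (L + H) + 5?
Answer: 12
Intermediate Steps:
l(G) = 7
D(j) = -j*(-4 + j)/3 (D(j) = -(j + (3 - 1*7))*j/3 = -(j + (3 - 7))*j/3 = -(j - 4)*j/3 = -(-4 + j)*j/3 = -j*(-4 + j)/3)
L = 4 (L = ((⅓)*(-2)*(4 - 1*(-2)))*(-1) = ((⅓)*(-2)*(4 + 2))*(-1) = ((⅓)*(-2)*6)*(-1) = -4*(-1) = 4)
P(H) = 23/7 + H/7 (P(H) = 2 + ((4 + H) + 5)/7 = 2 + (9 + H)/7 = 2 + (9/7 + H/7) = 23/7 + H/7)
(1*(-4))*P(5) + 28 = (1*(-4))*(23/7 + (⅐)*5) + 28 = -4*(23/7 + 5/7) + 28 = -4*4 + 28 = -16 + 28 = 12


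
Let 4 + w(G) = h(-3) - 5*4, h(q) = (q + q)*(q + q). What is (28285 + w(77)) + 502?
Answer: 28799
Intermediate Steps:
h(q) = 4*q² (h(q) = (2*q)*(2*q) = 4*q²)
w(G) = 12 (w(G) = -4 + (4*(-3)² - 5*4) = -4 + (4*9 - 20) = -4 + (36 - 20) = -4 + 16 = 12)
(28285 + w(77)) + 502 = (28285 + 12) + 502 = 28297 + 502 = 28799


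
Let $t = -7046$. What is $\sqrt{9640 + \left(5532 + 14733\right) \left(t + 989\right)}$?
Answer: $i \sqrt{122735465} \approx 11079.0 i$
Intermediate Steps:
$\sqrt{9640 + \left(5532 + 14733\right) \left(t + 989\right)} = \sqrt{9640 + \left(5532 + 14733\right) \left(-7046 + 989\right)} = \sqrt{9640 + 20265 \left(-6057\right)} = \sqrt{9640 - 122745105} = \sqrt{-122735465} = i \sqrt{122735465}$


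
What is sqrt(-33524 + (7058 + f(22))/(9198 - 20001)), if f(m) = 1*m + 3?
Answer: I*sqrt(434720948285)/3601 ≈ 183.1*I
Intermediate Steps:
f(m) = 3 + m (f(m) = m + 3 = 3 + m)
sqrt(-33524 + (7058 + f(22))/(9198 - 20001)) = sqrt(-33524 + (7058 + (3 + 22))/(9198 - 20001)) = sqrt(-33524 + (7058 + 25)/(-10803)) = sqrt(-33524 + 7083*(-1/10803)) = sqrt(-33524 - 2361/3601) = sqrt(-120722285/3601) = I*sqrt(434720948285)/3601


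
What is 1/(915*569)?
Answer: 1/520635 ≈ 1.9207e-6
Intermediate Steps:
1/(915*569) = (1/915)*(1/569) = 1/520635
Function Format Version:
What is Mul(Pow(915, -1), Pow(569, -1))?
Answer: Rational(1, 520635) ≈ 1.9207e-6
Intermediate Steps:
Mul(Pow(915, -1), Pow(569, -1)) = Mul(Rational(1, 915), Rational(1, 569)) = Rational(1, 520635)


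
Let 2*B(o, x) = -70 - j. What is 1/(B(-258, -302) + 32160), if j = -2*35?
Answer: 1/32160 ≈ 3.1095e-5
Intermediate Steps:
j = -70
B(o, x) = 0 (B(o, x) = (-70 - 1*(-70))/2 = (-70 + 70)/2 = (1/2)*0 = 0)
1/(B(-258, -302) + 32160) = 1/(0 + 32160) = 1/32160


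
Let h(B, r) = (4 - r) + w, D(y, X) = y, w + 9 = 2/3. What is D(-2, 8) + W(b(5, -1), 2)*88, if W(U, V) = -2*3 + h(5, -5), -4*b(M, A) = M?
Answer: -1414/3 ≈ -471.33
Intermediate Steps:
b(M, A) = -M/4
w = -25/3 (w = -9 + 2/3 = -9 + 2*(⅓) = -9 + ⅔ = -25/3 ≈ -8.3333)
h(B, r) = -13/3 - r (h(B, r) = (4 - r) - 25/3 = -13/3 - r)
W(U, V) = -16/3 (W(U, V) = -2*3 + (-13/3 - 1*(-5)) = -6 + (-13/3 + 5) = -6 + ⅔ = -16/3)
D(-2, 8) + W(b(5, -1), 2)*88 = -2 - 16/3*88 = -2 - 1408/3 = -1414/3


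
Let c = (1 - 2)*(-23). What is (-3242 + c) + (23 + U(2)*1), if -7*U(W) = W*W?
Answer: -22376/7 ≈ -3196.6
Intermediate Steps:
U(W) = -W²/7 (U(W) = -W*W/7 = -W²/7)
c = 23 (c = -1*(-23) = 23)
(-3242 + c) + (23 + U(2)*1) = (-3242 + 23) + (23 - ⅐*2²*1) = -3219 + (23 - ⅐*4*1) = -3219 + (23 - 4/7*1) = -3219 + (23 - 4/7) = -3219 + 157/7 = -22376/7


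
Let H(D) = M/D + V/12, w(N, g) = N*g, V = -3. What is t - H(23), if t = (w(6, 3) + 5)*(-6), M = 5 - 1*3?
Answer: -12681/92 ≈ -137.84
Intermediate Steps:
M = 2 (M = 5 - 3 = 2)
H(D) = -¼ + 2/D (H(D) = 2/D - 3/12 = 2/D - 3*1/12 = 2/D - ¼ = -¼ + 2/D)
t = -138 (t = (6*3 + 5)*(-6) = (18 + 5)*(-6) = 23*(-6) = -138)
t - H(23) = -138 - (8 - 1*23)/(4*23) = -138 - (8 - 23)/(4*23) = -138 - (-15)/(4*23) = -138 - 1*(-15/92) = -138 + 15/92 = -12681/92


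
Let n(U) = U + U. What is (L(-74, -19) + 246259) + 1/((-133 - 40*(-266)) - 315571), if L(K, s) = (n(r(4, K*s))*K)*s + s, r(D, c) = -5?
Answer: 70829759519/305064 ≈ 2.3218e+5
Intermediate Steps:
n(U) = 2*U
L(K, s) = s - 10*K*s (L(K, s) = ((2*(-5))*K)*s + s = (-10*K)*s + s = -10*K*s + s = s - 10*K*s)
(L(-74, -19) + 246259) + 1/((-133 - 40*(-266)) - 315571) = (-19*(1 - 10*(-74)) + 246259) + 1/((-133 - 40*(-266)) - 315571) = (-19*(1 + 740) + 246259) + 1/((-133 + 10640) - 315571) = (-19*741 + 246259) + 1/(10507 - 315571) = (-14079 + 246259) + 1/(-305064) = 232180 - 1/305064 = 70829759519/305064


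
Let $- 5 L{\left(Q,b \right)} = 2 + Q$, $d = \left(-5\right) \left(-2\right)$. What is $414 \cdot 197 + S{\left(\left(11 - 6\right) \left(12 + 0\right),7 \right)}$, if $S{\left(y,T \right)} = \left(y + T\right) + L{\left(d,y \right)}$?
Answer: $\frac{408113}{5} \approx 81623.0$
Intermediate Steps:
$d = 10$
$L{\left(Q,b \right)} = - \frac{2}{5} - \frac{Q}{5}$ ($L{\left(Q,b \right)} = - \frac{2 + Q}{5} = - \frac{2}{5} - \frac{Q}{5}$)
$S{\left(y,T \right)} = - \frac{12}{5} + T + y$ ($S{\left(y,T \right)} = \left(y + T\right) - \frac{12}{5} = \left(T + y\right) - \frac{12}{5} = - \frac{12}{5} + T + y$)
$414 \cdot 197 + S{\left(\left(11 - 6\right) \left(12 + 0\right),7 \right)} = 414 \cdot 197 + \left(- \frac{12}{5} + 7 + \left(11 - 6\right) \left(12 + 0\right)\right) = 81558 + \left(- \frac{12}{5} + 7 + 5 \cdot 12\right) = 81558 + \left(- \frac{12}{5} + 7 + 60\right) = 81558 + \frac{323}{5} = \frac{408113}{5}$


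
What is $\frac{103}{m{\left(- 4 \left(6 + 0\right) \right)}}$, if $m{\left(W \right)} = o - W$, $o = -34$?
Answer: $- \frac{103}{10} \approx -10.3$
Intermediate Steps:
$m{\left(W \right)} = -34 - W$
$\frac{103}{m{\left(- 4 \left(6 + 0\right) \right)}} = \frac{103}{-34 - - 4 \left(6 + 0\right)} = \frac{103}{-34 - \left(-4\right) 6} = \frac{103}{-34 - -24} = \frac{103}{-34 + 24} = \frac{103}{-10} = 103 \left(- \frac{1}{10}\right) = - \frac{103}{10}$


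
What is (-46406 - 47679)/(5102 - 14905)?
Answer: 94085/9803 ≈ 9.5976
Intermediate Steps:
(-46406 - 47679)/(5102 - 14905) = -94085/(-9803) = -94085*(-1/9803) = 94085/9803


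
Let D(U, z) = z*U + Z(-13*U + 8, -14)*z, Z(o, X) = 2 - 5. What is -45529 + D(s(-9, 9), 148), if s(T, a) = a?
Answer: -44641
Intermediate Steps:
Z(o, X) = -3
D(U, z) = -3*z + U*z (D(U, z) = z*U - 3*z = U*z - 3*z = -3*z + U*z)
-45529 + D(s(-9, 9), 148) = -45529 + 148*(-3 + 9) = -45529 + 148*6 = -45529 + 888 = -44641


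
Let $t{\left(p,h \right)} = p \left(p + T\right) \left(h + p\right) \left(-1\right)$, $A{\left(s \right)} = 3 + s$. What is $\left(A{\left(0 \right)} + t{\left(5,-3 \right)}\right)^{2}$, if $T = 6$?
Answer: $11449$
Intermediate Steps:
$t{\left(p,h \right)} = - p \left(6 + p\right) \left(h + p\right)$ ($t{\left(p,h \right)} = p \left(p + 6\right) \left(h + p\right) \left(-1\right) = p \left(6 + p\right) \left(h + p\right) \left(-1\right) = - p \left(6 + p\right) \left(h + p\right)$)
$\left(A{\left(0 \right)} + t{\left(5,-3 \right)}\right)^{2} = \left(\left(3 + 0\right) - 5 \left(5^{2} + 6 \left(-3\right) + 6 \cdot 5 - 15\right)\right)^{2} = \left(3 - 5 \left(25 - 18 + 30 - 15\right)\right)^{2} = \left(3 - 5 \cdot 22\right)^{2} = \left(3 - 110\right)^{2} = \left(-107\right)^{2} = 11449$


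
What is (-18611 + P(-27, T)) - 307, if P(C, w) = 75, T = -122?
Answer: -18843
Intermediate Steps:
(-18611 + P(-27, T)) - 307 = (-18611 + 75) - 307 = -18536 - 307 = -18843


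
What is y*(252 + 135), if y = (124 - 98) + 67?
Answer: 35991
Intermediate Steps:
y = 93 (y = 26 + 67 = 93)
y*(252 + 135) = 93*(252 + 135) = 93*387 = 35991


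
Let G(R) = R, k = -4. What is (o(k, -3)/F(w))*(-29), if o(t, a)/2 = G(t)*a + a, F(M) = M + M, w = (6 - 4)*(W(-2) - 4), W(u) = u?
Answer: 87/4 ≈ 21.750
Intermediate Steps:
w = -12 (w = (6 - 4)*(-2 - 4) = 2*(-6) = -12)
F(M) = 2*M
o(t, a) = 2*a + 2*a*t (o(t, a) = 2*(t*a + a) = 2*(a*t + a) = 2*(a + a*t) = 2*a + 2*a*t)
(o(k, -3)/F(w))*(-29) = ((2*(-3)*(1 - 4))/((2*(-12))))*(-29) = ((2*(-3)*(-3))/(-24))*(-29) = (18*(-1/24))*(-29) = -3/4*(-29) = 87/4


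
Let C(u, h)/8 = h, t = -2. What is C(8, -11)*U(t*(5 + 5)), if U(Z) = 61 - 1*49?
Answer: -1056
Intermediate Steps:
C(u, h) = 8*h
U(Z) = 12 (U(Z) = 61 - 49 = 12)
C(8, -11)*U(t*(5 + 5)) = (8*(-11))*12 = -88*12 = -1056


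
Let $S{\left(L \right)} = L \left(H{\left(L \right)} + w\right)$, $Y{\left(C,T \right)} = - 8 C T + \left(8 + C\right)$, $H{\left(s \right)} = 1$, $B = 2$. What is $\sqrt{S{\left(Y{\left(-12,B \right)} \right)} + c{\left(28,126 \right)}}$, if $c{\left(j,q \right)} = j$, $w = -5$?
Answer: $2 i \sqrt{181} \approx 26.907 i$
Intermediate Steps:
$Y{\left(C,T \right)} = 8 + C - 8 C T$ ($Y{\left(C,T \right)} = - 8 C T + \left(8 + C\right) = 8 + C - 8 C T$)
$S{\left(L \right)} = - 4 L$ ($S{\left(L \right)} = L \left(1 - 5\right) = L \left(-4\right) = - 4 L$)
$\sqrt{S{\left(Y{\left(-12,B \right)} \right)} + c{\left(28,126 \right)}} = \sqrt{- 4 \left(8 - 12 - \left(-96\right) 2\right) + 28} = \sqrt{- 4 \left(8 - 12 + 192\right) + 28} = \sqrt{\left(-4\right) 188 + 28} = \sqrt{-752 + 28} = \sqrt{-724} = 2 i \sqrt{181}$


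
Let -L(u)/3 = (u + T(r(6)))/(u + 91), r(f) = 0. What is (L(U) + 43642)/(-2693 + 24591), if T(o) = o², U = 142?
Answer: 5084080/2551117 ≈ 1.9929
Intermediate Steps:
L(u) = -3*u/(91 + u) (L(u) = -3*(u + 0²)/(u + 91) = -3*(u + 0)/(91 + u) = -3*u/(91 + u))
(L(U) + 43642)/(-2693 + 24591) = (-3*142/(91 + 142) + 43642)/(-2693 + 24591) = (-3*142/233 + 43642)/21898 = (-3*142*1/233 + 43642)*(1/21898) = (-426/233 + 43642)*(1/21898) = (10168160/233)*(1/21898) = 5084080/2551117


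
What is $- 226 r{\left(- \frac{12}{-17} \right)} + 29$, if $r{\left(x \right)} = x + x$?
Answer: $- \frac{4931}{17} \approx -290.06$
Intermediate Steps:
$r{\left(x \right)} = 2 x$
$- 226 r{\left(- \frac{12}{-17} \right)} + 29 = - 226 \cdot 2 \left(- \frac{12}{-17}\right) + 29 = - 226 \cdot 2 \left(\left(-12\right) \left(- \frac{1}{17}\right)\right) + 29 = - 226 \cdot 2 \cdot \frac{12}{17} + 29 = \left(-226\right) \frac{24}{17} + 29 = - \frac{5424}{17} + 29 = - \frac{4931}{17}$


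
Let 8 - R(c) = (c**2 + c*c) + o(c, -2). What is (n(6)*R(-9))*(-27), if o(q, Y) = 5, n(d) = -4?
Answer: -17172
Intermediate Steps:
R(c) = 3 - 2*c**2 (R(c) = 8 - ((c**2 + c*c) + 5) = 8 - ((c**2 + c**2) + 5) = 8 - (2*c**2 + 5) = 8 - (5 + 2*c**2) = 8 + (-5 - 2*c**2) = 3 - 2*c**2)
(n(6)*R(-9))*(-27) = -4*(3 - 2*(-9)**2)*(-27) = -4*(3 - 2*81)*(-27) = -4*(3 - 162)*(-27) = -4*(-159)*(-27) = 636*(-27) = -17172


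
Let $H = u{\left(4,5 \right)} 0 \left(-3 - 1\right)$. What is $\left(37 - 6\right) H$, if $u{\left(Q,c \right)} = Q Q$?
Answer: $0$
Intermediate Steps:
$u{\left(Q,c \right)} = Q^{2}$
$H = 0$ ($H = 4^{2} \cdot 0 \left(-3 - 1\right) = 16 \cdot 0 \left(-4\right) = 0 \left(-4\right) = 0$)
$\left(37 - 6\right) H = \left(37 - 6\right) 0 = 31 \cdot 0 = 0$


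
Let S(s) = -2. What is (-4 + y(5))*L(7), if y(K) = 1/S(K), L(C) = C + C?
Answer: -63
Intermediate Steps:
L(C) = 2*C
y(K) = -1/2 (y(K) = 1/(-2) = -1/2)
(-4 + y(5))*L(7) = (-4 - 1/2)*(2*7) = -9/2*14 = -63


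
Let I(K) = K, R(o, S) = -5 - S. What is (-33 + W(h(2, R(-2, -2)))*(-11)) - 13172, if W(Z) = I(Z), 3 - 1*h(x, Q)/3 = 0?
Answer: -13304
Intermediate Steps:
h(x, Q) = 9 (h(x, Q) = 9 - 3*0 = 9 + 0 = 9)
W(Z) = Z
(-33 + W(h(2, R(-2, -2)))*(-11)) - 13172 = (-33 + 9*(-11)) - 13172 = (-33 - 99) - 13172 = -132 - 13172 = -13304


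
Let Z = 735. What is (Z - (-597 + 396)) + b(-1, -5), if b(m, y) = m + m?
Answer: 934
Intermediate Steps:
b(m, y) = 2*m
(Z - (-597 + 396)) + b(-1, -5) = (735 - (-597 + 396)) + 2*(-1) = (735 - 1*(-201)) - 2 = (735 + 201) - 2 = 936 - 2 = 934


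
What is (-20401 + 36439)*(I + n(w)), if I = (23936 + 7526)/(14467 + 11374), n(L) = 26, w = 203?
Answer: 11279974464/25841 ≈ 4.3651e+5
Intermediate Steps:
I = 31462/25841 ≈ 1.2175
(-20401 + 36439)*(I + n(w)) = (-20401 + 36439)*(31462/25841 + 26) = 16038*(703328/25841) = 11279974464/25841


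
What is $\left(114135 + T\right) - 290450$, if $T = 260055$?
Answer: $83740$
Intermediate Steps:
$\left(114135 + T\right) - 290450 = \left(114135 + 260055\right) - 290450 = 374190 - 290450 = 83740$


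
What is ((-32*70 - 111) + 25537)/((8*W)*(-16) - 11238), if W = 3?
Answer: -11593/5811 ≈ -1.9950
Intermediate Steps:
((-32*70 - 111) + 25537)/((8*W)*(-16) - 11238) = ((-32*70 - 111) + 25537)/((8*3)*(-16) - 11238) = ((-2240 - 111) + 25537)/(24*(-16) - 11238) = (-2351 + 25537)/(-384 - 11238) = 23186/(-11622) = 23186*(-1/11622) = -11593/5811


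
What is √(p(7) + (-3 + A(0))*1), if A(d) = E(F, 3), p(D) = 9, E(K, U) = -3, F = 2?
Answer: √3 ≈ 1.7320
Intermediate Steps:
A(d) = -3
√(p(7) + (-3 + A(0))*1) = √(9 + (-3 - 3)*1) = √(9 - 6*1) = √(9 - 6) = √3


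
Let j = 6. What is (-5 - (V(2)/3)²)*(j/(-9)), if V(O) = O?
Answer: 98/27 ≈ 3.6296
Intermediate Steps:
(-5 - (V(2)/3)²)*(j/(-9)) = (-5 - (2/3)²)*(6/(-9)) = (-5 - (2*(⅓))²)*(6*(-⅑)) = (-5 - (⅔)²)*(-⅔) = (-5 - 1*4/9)*(-⅔) = (-5 - 4/9)*(-⅔) = -49/9*(-⅔) = 98/27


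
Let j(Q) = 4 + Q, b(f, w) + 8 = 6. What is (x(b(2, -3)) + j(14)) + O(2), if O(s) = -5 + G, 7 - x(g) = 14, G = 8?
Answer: 14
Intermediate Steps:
b(f, w) = -2 (b(f, w) = -8 + 6 = -2)
x(g) = -7 (x(g) = 7 - 1*14 = 7 - 14 = -7)
O(s) = 3 (O(s) = -5 + 8 = 3)
(x(b(2, -3)) + j(14)) + O(2) = (-7 + (4 + 14)) + 3 = (-7 + 18) + 3 = 11 + 3 = 14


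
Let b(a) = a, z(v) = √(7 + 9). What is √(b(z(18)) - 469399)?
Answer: 9*I*√5795 ≈ 685.12*I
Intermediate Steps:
z(v) = 4 (z(v) = √16 = 4)
√(b(z(18)) - 469399) = √(4 - 469399) = √(-469395) = 9*I*√5795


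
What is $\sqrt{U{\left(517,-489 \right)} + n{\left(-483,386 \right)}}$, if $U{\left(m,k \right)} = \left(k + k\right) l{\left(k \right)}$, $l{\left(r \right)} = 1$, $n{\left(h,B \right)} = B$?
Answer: $4 i \sqrt{37} \approx 24.331 i$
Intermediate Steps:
$U{\left(m,k \right)} = 2 k$ ($U{\left(m,k \right)} = \left(k + k\right) 1 = 2 k 1 = 2 k$)
$\sqrt{U{\left(517,-489 \right)} + n{\left(-483,386 \right)}} = \sqrt{2 \left(-489\right) + 386} = \sqrt{-978 + 386} = \sqrt{-592} = 4 i \sqrt{37}$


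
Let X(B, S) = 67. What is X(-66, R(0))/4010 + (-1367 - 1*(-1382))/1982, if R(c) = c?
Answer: 48236/1986955 ≈ 0.024276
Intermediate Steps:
X(-66, R(0))/4010 + (-1367 - 1*(-1382))/1982 = 67/4010 + (-1367 - 1*(-1382))/1982 = 67*(1/4010) + (-1367 + 1382)*(1/1982) = 67/4010 + 15*(1/1982) = 67/4010 + 15/1982 = 48236/1986955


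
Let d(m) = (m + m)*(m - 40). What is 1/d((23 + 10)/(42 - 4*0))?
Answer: -98/6039 ≈ -0.016228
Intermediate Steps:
d(m) = 2*m*(-40 + m) (d(m) = (2*m)*(-40 + m) = 2*m*(-40 + m))
1/d((23 + 10)/(42 - 4*0)) = 1/(2*((23 + 10)/(42 - 4*0))*(-40 + (23 + 10)/(42 - 4*0))) = 1/(2*(33/(42 + 0))*(-40 + 33/(42 + 0))) = 1/(2*(33/42)*(-40 + 33/42)) = 1/(2*(33*(1/42))*(-40 + 33*(1/42))) = 1/(2*(11/14)*(-40 + 11/14)) = 1/(2*(11/14)*(-549/14)) = 1/(-6039/98) = -98/6039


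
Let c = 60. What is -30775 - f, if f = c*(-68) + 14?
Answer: -26709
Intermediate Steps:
f = -4066 (f = 60*(-68) + 14 = -4080 + 14 = -4066)
-30775 - f = -30775 - 1*(-4066) = -30775 + 4066 = -26709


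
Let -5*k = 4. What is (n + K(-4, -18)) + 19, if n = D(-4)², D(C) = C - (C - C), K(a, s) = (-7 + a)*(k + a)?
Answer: 439/5 ≈ 87.800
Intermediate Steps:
k = -⅘ (k = -⅕*4 = -⅘ ≈ -0.80000)
K(a, s) = (-7 + a)*(-⅘ + a)
D(C) = C (D(C) = C - 1*0 = C + 0 = C)
n = 16 (n = (-4)² = 16)
(n + K(-4, -18)) + 19 = (16 + (28/5 + (-4)² - 39/5*(-4))) + 19 = (16 + (28/5 + 16 + 156/5)) + 19 = (16 + 264/5) + 19 = 344/5 + 19 = 439/5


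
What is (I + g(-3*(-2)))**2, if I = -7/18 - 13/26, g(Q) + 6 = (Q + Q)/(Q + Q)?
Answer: 2809/81 ≈ 34.679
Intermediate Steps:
g(Q) = -5 (g(Q) = -6 + (Q + Q)/(Q + Q) = -6 + (2*Q)/((2*Q)) = -6 + (2*Q)*(1/(2*Q)) = -6 + 1 = -5)
I = -8/9 (I = -7*1/18 - 13*1/26 = -7/18 - 1/2 = -8/9 ≈ -0.88889)
(I + g(-3*(-2)))**2 = (-8/9 - 5)**2 = (-53/9)**2 = 2809/81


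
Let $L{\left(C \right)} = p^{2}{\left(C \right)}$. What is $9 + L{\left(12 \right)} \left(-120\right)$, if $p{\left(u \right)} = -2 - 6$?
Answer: $-7671$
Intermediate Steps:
$p{\left(u \right)} = -8$ ($p{\left(u \right)} = -2 - 6 = -8$)
$L{\left(C \right)} = 64$ ($L{\left(C \right)} = \left(-8\right)^{2} = 64$)
$9 + L{\left(12 \right)} \left(-120\right) = 9 + 64 \left(-120\right) = 9 - 7680 = -7671$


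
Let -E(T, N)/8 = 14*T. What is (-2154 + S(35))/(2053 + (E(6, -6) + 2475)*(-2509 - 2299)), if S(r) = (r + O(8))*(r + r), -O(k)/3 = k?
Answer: 1384/8666771 ≈ 0.00015969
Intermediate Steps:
O(k) = -3*k
E(T, N) = -112*T
S(r) = 2*r*(-24 + r) (S(r) = (r - 3*8)*(r + r) = (r - 24)*(2*r) = (-24 + r)*(2*r) = 2*r*(-24 + r))
(-2154 + S(35))/(2053 + (E(6, -6) + 2475)*(-2509 - 2299)) = (-2154 + 2*35*(-24 + 35))/(2053 + (-112*6 + 2475)*(-2509 - 2299)) = (-2154 + 2*35*11)/(2053 + (-672 + 2475)*(-4808)) = (-2154 + 770)/(2053 + 1803*(-4808)) = -1384/(2053 - 8668824) = -1384/(-8666771) = -1384*(-1/8666771) = 1384/8666771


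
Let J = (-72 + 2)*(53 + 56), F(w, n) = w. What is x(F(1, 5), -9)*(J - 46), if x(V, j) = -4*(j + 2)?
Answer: -214928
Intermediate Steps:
J = -7630 (J = -70*109 = -7630)
x(V, j) = -8 - 4*j (x(V, j) = -4*(2 + j) = -8 - 4*j)
x(F(1, 5), -9)*(J - 46) = (-8 - 4*(-9))*(-7630 - 46) = (-8 + 36)*(-7676) = 28*(-7676) = -214928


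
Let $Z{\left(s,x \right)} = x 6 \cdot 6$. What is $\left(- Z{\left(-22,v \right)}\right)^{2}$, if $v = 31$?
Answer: $1245456$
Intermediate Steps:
$Z{\left(s,x \right)} = 36 x$ ($Z{\left(s,x \right)} = 6 x 6 = 36 x$)
$\left(- Z{\left(-22,v \right)}\right)^{2} = \left(- 36 \cdot 31\right)^{2} = \left(\left(-1\right) 1116\right)^{2} = \left(-1116\right)^{2} = 1245456$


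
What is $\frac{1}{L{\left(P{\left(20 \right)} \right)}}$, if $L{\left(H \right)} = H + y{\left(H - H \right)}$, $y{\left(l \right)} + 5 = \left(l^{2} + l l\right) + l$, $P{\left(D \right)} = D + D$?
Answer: $\frac{1}{35} \approx 0.028571$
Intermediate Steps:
$P{\left(D \right)} = 2 D$
$y{\left(l \right)} = -5 + l + 2 l^{2}$ ($y{\left(l \right)} = -5 + \left(\left(l^{2} + l l\right) + l\right) = -5 + \left(\left(l^{2} + l^{2}\right) + l\right) = -5 + \left(2 l^{2} + l\right) = -5 + \left(l + 2 l^{2}\right) = -5 + l + 2 l^{2}$)
$L{\left(H \right)} = -5 + H$ ($L{\left(H \right)} = H + \left(-5 + \left(H - H\right) + 2 \left(H - H\right)^{2}\right) = H + \left(-5 + 0 + 2 \cdot 0^{2}\right) = H + \left(-5 + 0 + 2 \cdot 0\right) = H + \left(-5 + 0 + 0\right) = H - 5 = -5 + H$)
$\frac{1}{L{\left(P{\left(20 \right)} \right)}} = \frac{1}{-5 + 2 \cdot 20} = \frac{1}{-5 + 40} = \frac{1}{35}$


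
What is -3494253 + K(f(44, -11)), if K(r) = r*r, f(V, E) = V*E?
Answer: -3259997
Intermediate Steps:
f(V, E) = E*V
K(r) = r**2
-3494253 + K(f(44, -11)) = -3494253 + (-11*44)**2 = -3494253 + (-484)**2 = -3494253 + 234256 = -3259997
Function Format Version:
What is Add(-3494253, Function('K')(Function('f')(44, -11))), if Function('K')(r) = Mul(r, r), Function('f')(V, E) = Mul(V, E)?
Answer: -3259997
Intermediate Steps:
Function('f')(V, E) = Mul(E, V)
Function('K')(r) = Pow(r, 2)
Add(-3494253, Function('K')(Function('f')(44, -11))) = Add(-3494253, Pow(Mul(-11, 44), 2)) = Add(-3494253, Pow(-484, 2)) = Add(-3494253, 234256) = -3259997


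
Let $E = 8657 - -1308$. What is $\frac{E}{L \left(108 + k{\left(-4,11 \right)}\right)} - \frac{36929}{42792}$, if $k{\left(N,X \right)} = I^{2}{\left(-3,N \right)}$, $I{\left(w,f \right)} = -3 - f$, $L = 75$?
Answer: $\frac{8301847}{23321640} \approx 0.35597$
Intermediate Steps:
$k{\left(N,X \right)} = \left(-3 - N\right)^{2}$
$E = 9965$ ($E = 8657 + 1308 = 9965$)
$\frac{E}{L \left(108 + k{\left(-4,11 \right)}\right)} - \frac{36929}{42792} = \frac{9965}{75 \left(108 + \left(3 - 4\right)^{2}\right)} - \frac{36929}{42792} = \frac{9965}{75 \left(108 + \left(-1\right)^{2}\right)} - \frac{36929}{42792} = \frac{9965}{75 \left(108 + 1\right)} - \frac{36929}{42792} = \frac{9965}{75 \cdot 109} - \frac{36929}{42792} = \frac{9965}{8175} - \frac{36929}{42792} = 9965 \cdot \frac{1}{8175} - \frac{36929}{42792} = \frac{1993}{1635} - \frac{36929}{42792} = \frac{8301847}{23321640}$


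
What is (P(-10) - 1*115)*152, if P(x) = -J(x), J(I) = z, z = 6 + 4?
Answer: -19000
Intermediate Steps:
z = 10
J(I) = 10
P(x) = -10 (P(x) = -1*10 = -10)
(P(-10) - 1*115)*152 = (-10 - 1*115)*152 = (-10 - 115)*152 = -125*152 = -19000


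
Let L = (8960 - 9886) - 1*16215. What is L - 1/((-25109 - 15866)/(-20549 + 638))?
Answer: -702372386/40975 ≈ -17142.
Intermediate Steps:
L = -17141 (L = -926 - 16215 = -17141)
L - 1/((-25109 - 15866)/(-20549 + 638)) = -17141 - 1/((-25109 - 15866)/(-20549 + 638)) = -17141 - 1/((-40975/(-19911))) = -17141 - 1/((-40975*(-1/19911))) = -17141 - 1/40975/19911 = -17141 - 1*19911/40975 = -17141 - 19911/40975 = -702372386/40975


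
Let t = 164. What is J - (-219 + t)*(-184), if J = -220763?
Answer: -230883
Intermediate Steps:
J - (-219 + t)*(-184) = -220763 - (-219 + 164)*(-184) = -220763 - (-55)*(-184) = -220763 - 1*10120 = -220763 - 10120 = -230883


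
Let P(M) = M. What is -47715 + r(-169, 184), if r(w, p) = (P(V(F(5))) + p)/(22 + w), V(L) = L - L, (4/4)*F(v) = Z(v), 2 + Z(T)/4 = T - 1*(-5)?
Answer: -7014289/147 ≈ -47716.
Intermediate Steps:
Z(T) = 12 + 4*T (Z(T) = -8 + 4*(T - 1*(-5)) = -8 + 4*(T + 5) = -8 + 4*(5 + T) = -8 + (20 + 4*T) = 12 + 4*T)
F(v) = 12 + 4*v
V(L) = 0
r(w, p) = p/(22 + w) (r(w, p) = (0 + p)/(22 + w) = p/(22 + w))
-47715 + r(-169, 184) = -47715 + 184/(22 - 169) = -47715 + 184/(-147) = -47715 + 184*(-1/147) = -47715 - 184/147 = -7014289/147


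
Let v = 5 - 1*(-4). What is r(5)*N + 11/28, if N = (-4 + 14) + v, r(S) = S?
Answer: 2671/28 ≈ 95.393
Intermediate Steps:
v = 9 (v = 5 + 4 = 9)
N = 19 (N = (-4 + 14) + 9 = 10 + 9 = 19)
r(5)*N + 11/28 = 5*19 + 11/28 = 95 + 11*(1/28) = 95 + 11/28 = 2671/28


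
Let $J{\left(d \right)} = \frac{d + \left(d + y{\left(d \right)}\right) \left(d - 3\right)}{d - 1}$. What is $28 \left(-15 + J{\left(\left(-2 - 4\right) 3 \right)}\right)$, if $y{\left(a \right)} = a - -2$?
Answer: $- \frac{27468}{19} \approx -1445.7$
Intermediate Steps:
$y{\left(a \right)} = 2 + a$ ($y{\left(a \right)} = a + 2 = 2 + a$)
$J{\left(d \right)} = \frac{d + \left(-3 + d\right) \left(2 + 2 d\right)}{-1 + d}$ ($J{\left(d \right)} = \frac{d + \left(d + \left(2 + d\right)\right) \left(d - 3\right)}{d - 1} = \frac{d + \left(2 + 2 d\right) \left(-3 + d\right)}{-1 + d} = \frac{d + \left(-3 + d\right) \left(2 + 2 d\right)}{-1 + d}$)
$28 \left(-15 + J{\left(\left(-2 - 4\right) 3 \right)}\right) = 28 \left(-15 + \frac{-6 - 3 \left(-2 - 4\right) 3 + 2 \left(\left(-2 - 4\right) 3\right)^{2}}{-1 + \left(-2 - 4\right) 3}\right) = 28 \left(-15 + \frac{-6 - 3 \left(\left(-6\right) 3\right) + 2 \left(\left(-6\right) 3\right)^{2}}{-1 - 18}\right) = 28 \left(-15 + \frac{-6 - -54 + 2 \left(-18\right)^{2}}{-1 - 18}\right) = 28 \left(-15 + \frac{-6 + 54 + 2 \cdot 324}{-19}\right) = 28 \left(-15 - \frac{-6 + 54 + 648}{19}\right) = 28 \left(-15 - \frac{696}{19}\right) = 28 \left(- \frac{981}{19}\right) = - \frac{27468}{19}$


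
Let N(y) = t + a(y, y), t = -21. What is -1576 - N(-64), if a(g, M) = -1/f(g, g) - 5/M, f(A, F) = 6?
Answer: -298543/192 ≈ -1554.9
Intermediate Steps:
a(g, M) = -⅙ - 5/M (a(g, M) = -1/6 - 5/M = -1*⅙ - 5/M = -⅙ - 5/M)
N(y) = -21 + (-30 - y)/(6*y)
-1576 - N(-64) = -1576 - (-127/6 - 5/(-64)) = -1576 - (-127/6 - 5*(-1/64)) = -1576 - (-127/6 + 5/64) = -1576 - 1*(-4049/192) = -1576 + 4049/192 = -298543/192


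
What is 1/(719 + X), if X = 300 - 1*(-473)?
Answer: 1/1492 ≈ 0.00067024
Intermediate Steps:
X = 773 (X = 300 + 473 = 773)
1/(719 + X) = 1/(719 + 773) = 1/1492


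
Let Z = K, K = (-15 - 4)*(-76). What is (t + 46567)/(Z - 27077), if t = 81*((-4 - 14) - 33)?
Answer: -42436/25633 ≈ -1.6555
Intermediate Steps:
t = -4131 (t = 81*(-18 - 33) = 81*(-51) = -4131)
K = 1444 (K = -19*(-76) = 1444)
Z = 1444
(t + 46567)/(Z - 27077) = (-4131 + 46567)/(1444 - 27077) = 42436/(-25633) = 42436*(-1/25633) = -42436/25633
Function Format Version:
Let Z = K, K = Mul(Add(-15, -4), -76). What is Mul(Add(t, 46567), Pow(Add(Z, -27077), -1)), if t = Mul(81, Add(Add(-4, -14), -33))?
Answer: Rational(-42436, 25633) ≈ -1.6555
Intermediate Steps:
t = -4131 (t = Mul(81, Add(-18, -33)) = Mul(81, -51) = -4131)
K = 1444 (K = Mul(-19, -76) = 1444)
Z = 1444
Mul(Add(t, 46567), Pow(Add(Z, -27077), -1)) = Mul(Add(-4131, 46567), Pow(Add(1444, -27077), -1)) = Mul(42436, Pow(-25633, -1)) = Mul(42436, Rational(-1, 25633)) = Rational(-42436, 25633)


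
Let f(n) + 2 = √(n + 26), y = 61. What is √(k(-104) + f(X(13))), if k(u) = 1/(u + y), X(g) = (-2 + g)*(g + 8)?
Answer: √(-3741 + 1849*√257)/43 ≈ 3.7427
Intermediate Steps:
X(g) = (-2 + g)*(8 + g)
k(u) = 1/(61 + u) (k(u) = 1/(u + 61) = 1/(61 + u))
f(n) = -2 + √(26 + n) (f(n) = -2 + √(n + 26) = -2 + √(26 + n))
√(k(-104) + f(X(13))) = √(1/(61 - 104) + (-2 + √(26 + (-16 + 13² + 6*13)))) = √(1/(-43) + (-2 + √(26 + (-16 + 169 + 78)))) = √(-1/43 + (-2 + √(26 + 231))) = √(-1/43 + (-2 + √257)) = √(-87/43 + √257)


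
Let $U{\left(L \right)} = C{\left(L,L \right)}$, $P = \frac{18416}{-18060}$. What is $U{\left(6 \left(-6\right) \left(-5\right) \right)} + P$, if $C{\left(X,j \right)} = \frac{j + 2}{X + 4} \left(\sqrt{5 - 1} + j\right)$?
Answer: $\frac{37176931}{207690} \approx 179.0$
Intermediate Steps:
$C{\left(X,j \right)} = \frac{\left(2 + j\right)^{2}}{4 + X}$ ($C{\left(X,j \right)} = \frac{2 + j}{4 + X} \left(\sqrt{4} + j\right) = \frac{2 + j}{4 + X} \left(2 + j\right) = \frac{\left(2 + j\right)^{2}}{4 + X}$)
$P = - \frac{4604}{4515}$ ($P = 18416 \left(- \frac{1}{18060}\right) = - \frac{4604}{4515} \approx -1.0197$)
$U{\left(L \right)} = \frac{\left(2 + L\right)^{2}}{4 + L}$
$U{\left(6 \left(-6\right) \left(-5\right) \right)} + P = \frac{\left(2 + 6 \left(-6\right) \left(-5\right)\right)^{2}}{4 + 6 \left(-6\right) \left(-5\right)} - \frac{4604}{4515} = \frac{\left(2 - -180\right)^{2}}{4 - -180} - \frac{4604}{4515} = \frac{\left(2 + 180\right)^{2}}{4 + 180} - \frac{4604}{4515} = \frac{182^{2}}{184} - \frac{4604}{4515} = 33124 \cdot \frac{1}{184} - \frac{4604}{4515} = \frac{8281}{46} - \frac{4604}{4515} = \frac{37176931}{207690}$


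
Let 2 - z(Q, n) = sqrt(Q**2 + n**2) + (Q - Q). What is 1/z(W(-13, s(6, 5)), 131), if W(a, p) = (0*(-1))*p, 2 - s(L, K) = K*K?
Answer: -1/129 ≈ -0.0077519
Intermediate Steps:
s(L, K) = 2 - K**2 (s(L, K) = 2 - K*K = 2 - K**2)
W(a, p) = 0 (W(a, p) = 0*p = 0)
z(Q, n) = 2 - sqrt(Q**2 + n**2) (z(Q, n) = 2 - (sqrt(Q**2 + n**2) + (Q - Q)) = 2 - (sqrt(Q**2 + n**2) + 0) = 2 - sqrt(Q**2 + n**2))
1/z(W(-13, s(6, 5)), 131) = 1/(2 - sqrt(0**2 + 131**2)) = 1/(2 - sqrt(0 + 17161)) = 1/(2 - sqrt(17161)) = 1/(2 - 1*131) = 1/(2 - 131) = 1/(-129) = -1/129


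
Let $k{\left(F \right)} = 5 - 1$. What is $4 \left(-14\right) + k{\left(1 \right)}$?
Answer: $-52$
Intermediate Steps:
$k{\left(F \right)} = 4$ ($k{\left(F \right)} = 5 - 1 = 4$)
$4 \left(-14\right) + k{\left(1 \right)} = 4 \left(-14\right) + 4 = -56 + 4 = -52$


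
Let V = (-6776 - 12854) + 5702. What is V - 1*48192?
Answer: -62120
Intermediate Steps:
V = -13928 (V = -19630 + 5702 = -13928)
V - 1*48192 = -13928 - 1*48192 = -13928 - 48192 = -62120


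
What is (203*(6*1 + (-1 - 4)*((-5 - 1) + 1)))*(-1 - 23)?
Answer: -151032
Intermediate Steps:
(203*(6*1 + (-1 - 4)*((-5 - 1) + 1)))*(-1 - 23) = (203*(6 - 5*(-6 + 1)))*(-24) = (203*(6 - 5*(-5)))*(-24) = (203*(6 + 25))*(-24) = (203*31)*(-24) = 6293*(-24) = -151032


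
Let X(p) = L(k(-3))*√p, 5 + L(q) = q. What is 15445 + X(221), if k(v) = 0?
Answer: 15445 - 5*√221 ≈ 15371.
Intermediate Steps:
L(q) = -5 + q
X(p) = -5*√p (X(p) = (-5 + 0)*√p = -5*√p)
15445 + X(221) = 15445 - 5*√221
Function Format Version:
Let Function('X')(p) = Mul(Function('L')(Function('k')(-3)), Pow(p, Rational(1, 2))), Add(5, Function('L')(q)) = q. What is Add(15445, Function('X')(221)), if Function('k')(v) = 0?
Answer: Add(15445, Mul(-5, Pow(221, Rational(1, 2)))) ≈ 15371.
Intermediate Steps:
Function('L')(q) = Add(-5, q)
Function('X')(p) = Mul(-5, Pow(p, Rational(1, 2))) (Function('X')(p) = Mul(Add(-5, 0), Pow(p, Rational(1, 2))) = Mul(-5, Pow(p, Rational(1, 2))))
Add(15445, Function('X')(221)) = Add(15445, Mul(-5, Pow(221, Rational(1, 2))))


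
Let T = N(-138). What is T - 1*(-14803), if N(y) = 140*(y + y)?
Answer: -23837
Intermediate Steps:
N(y) = 280*y (N(y) = 140*(2*y) = 280*y)
T = -38640 (T = 280*(-138) = -38640)
T - 1*(-14803) = -38640 - 1*(-14803) = -38640 + 14803 = -23837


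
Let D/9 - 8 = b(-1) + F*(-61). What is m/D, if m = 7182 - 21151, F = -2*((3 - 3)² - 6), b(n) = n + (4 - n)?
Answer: 13969/6480 ≈ 2.1557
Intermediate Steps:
b(n) = 4
F = 12 (F = -2*(0² - 6) = -2*(0 - 6) = -2*(-6) = 12)
D = -6480 (D = 72 + 9*(4 + 12*(-61)) = 72 + 9*(4 - 732) = 72 + 9*(-728) = 72 - 6552 = -6480)
m = -13969
m/D = -13969/(-6480) = -13969*(-1/6480) = 13969/6480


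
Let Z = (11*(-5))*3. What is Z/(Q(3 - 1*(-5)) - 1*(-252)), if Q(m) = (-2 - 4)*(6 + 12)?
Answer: -55/48 ≈ -1.1458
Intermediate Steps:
Z = -165 (Z = -55*3 = -165)
Q(m) = -108 (Q(m) = -6*18 = -108)
Z/(Q(3 - 1*(-5)) - 1*(-252)) = -165/(-108 - 1*(-252)) = -165/(-108 + 252) = -165/144 = -165*1/144 = -55/48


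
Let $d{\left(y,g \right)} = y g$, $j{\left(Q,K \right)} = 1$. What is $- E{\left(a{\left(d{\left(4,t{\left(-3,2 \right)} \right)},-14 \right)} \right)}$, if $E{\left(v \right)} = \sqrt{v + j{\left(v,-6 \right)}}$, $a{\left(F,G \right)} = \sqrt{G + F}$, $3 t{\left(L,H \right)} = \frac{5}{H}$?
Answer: $- \frac{\sqrt{9 + 12 i \sqrt{6}}}{3} \approx -1.4859 - 1.099 i$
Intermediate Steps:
$t{\left(L,H \right)} = \frac{5}{3 H}$ ($t{\left(L,H \right)} = \frac{5 \frac{1}{H}}{3} = \frac{5}{3 H}$)
$d{\left(y,g \right)} = g y$
$a{\left(F,G \right)} = \sqrt{F + G}$
$E{\left(v \right)} = \sqrt{1 + v}$ ($E{\left(v \right)} = \sqrt{v + 1} = \sqrt{1 + v}$)
$- E{\left(a{\left(d{\left(4,t{\left(-3,2 \right)} \right)},-14 \right)} \right)} = - \sqrt{1 + \sqrt{\frac{5}{3 \cdot 2} \cdot 4 - 14}} = - \sqrt{1 + \sqrt{\frac{5}{3} \cdot \frac{1}{2} \cdot 4 - 14}} = - \sqrt{1 + \sqrt{\frac{5}{6} \cdot 4 - 14}} = - \sqrt{1 + \sqrt{\frac{10}{3} - 14}} = - \sqrt{1 + \sqrt{- \frac{32}{3}}} = - \sqrt{1 + \frac{4 i \sqrt{6}}{3}}$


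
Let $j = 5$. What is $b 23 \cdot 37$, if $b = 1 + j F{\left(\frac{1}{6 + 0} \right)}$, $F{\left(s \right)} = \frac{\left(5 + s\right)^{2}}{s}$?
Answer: $\frac{4094161}{6} \approx 6.8236 \cdot 10^{5}$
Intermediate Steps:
$F{\left(s \right)} = \frac{\left(5 + s\right)^{2}}{s}$
$b = \frac{4811}{6}$ ($b = 1 + 5 \frac{\left(5 + \frac{1}{6 + 0}\right)^{2}}{\frac{1}{6 + 0}} = 1 + 5 \frac{\left(5 + \frac{1}{6}\right)^{2}}{\frac{1}{6}} = 1 + 5 \frac{1}{\frac{1}{6}} \left(5 + \frac{1}{6}\right)^{2} = 1 + 5 \cdot 6 \left(\frac{31}{6}\right)^{2} = 1 + 5 \cdot 6 \cdot \frac{961}{36} = 1 + 5 \cdot \frac{961}{6} = 1 + \frac{4805}{6} = \frac{4811}{6} \approx 801.83$)
$b 23 \cdot 37 = \frac{4811}{6} \cdot 23 \cdot 37 = \frac{110653}{6} \cdot 37 = \frac{4094161}{6}$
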